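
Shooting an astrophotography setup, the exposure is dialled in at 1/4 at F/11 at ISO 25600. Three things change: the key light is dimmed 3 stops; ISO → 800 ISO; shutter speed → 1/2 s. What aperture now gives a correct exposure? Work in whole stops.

f/1.0

Scene light: 3 stops darker.
ISO: 25600 → 12800 → 6400 → 3200 → 1600 → 800 — 5 stops lower (darker).
Shutter speed: 1/4 → 1/2 — 1 stop longer (brighter).
Net so far: 7 stops darker. Aperture: f/11 → f/8 → f/5.6 → f/4 → f/2.8 → f/2 → f/1.4 → f/1.0.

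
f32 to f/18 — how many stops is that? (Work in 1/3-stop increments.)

1 2/3 stops

f/32 → f/29 → f/25 → f/22 → f/20 → f/18 — count the steps: 5 third-stops = 1 2/3 stops.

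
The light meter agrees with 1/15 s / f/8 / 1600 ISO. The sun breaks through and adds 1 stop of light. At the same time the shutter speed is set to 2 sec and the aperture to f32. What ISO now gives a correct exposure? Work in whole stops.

ISO 400

Scene light: 1 stop brighter.
Shutter speed: 1/15 → 1/8 → 1/4 → 1/2 → 1 → 2 — 5 stops slower (brighter).
Aperture: f/8 → f/11 → f/16 → f/22 → f/32 — 4 stops smaller aperture (darker).
Net so far: 2 stops brighter. ISO: 1600 → 800 → 400.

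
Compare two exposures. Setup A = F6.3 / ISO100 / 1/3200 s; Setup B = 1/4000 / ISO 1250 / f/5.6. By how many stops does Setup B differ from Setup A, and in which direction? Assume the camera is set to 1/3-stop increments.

3 2/3 stops brighter

Aperture: f/6.3 → f/5.6 — 1/3 stop wider (brighter).
Shutter speed: 1/3200 → 1/4000 — 1/3 stop shorter (darker).
ISO: 100 → 125 → 160 → 200 → 250 → 320 → 400 → 500 → 640 → 800 → 1000 → 1250 — 3 2/3 stops raised (brighter).
Net: +1/3 −1/3 +3 2/3 = +3 2/3 stops.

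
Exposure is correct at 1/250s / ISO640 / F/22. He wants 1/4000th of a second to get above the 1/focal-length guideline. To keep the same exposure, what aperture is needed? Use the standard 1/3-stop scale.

f/5.6

Shutter speed: 1/250 → 1/320 → 1/400 → 1/500 → 1/640 → 1/800 → 1/1000 → 1/1250 → 1/1600 → 1/2000 → 1/2500 → 1/3200 → 1/4000 — 4 stops faster (darker).
Need 4 stops brighter from the aperture: f/22 → f/20 → f/18 → f/16 → f/14 → f/13 → f/11 → f/10 → f/9 → f/8 → f/7.1 → f/6.3 → f/5.6.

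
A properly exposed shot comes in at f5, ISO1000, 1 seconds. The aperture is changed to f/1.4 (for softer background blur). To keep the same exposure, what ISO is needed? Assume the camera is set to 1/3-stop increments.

ISO 80

Aperture: f/5 → f/4.5 → f/4 → f/3.5 → f/3.2 → f/2.8 → f/2.5 → f/2.2 → f/2 → f/1.8 → f/1.6 → f/1.4 — 3 2/3 stops larger aperture (brighter).
Need 3 2/3 stops darker from the ISO: 1000 → 800 → 640 → 500 → 400 → 320 → 250 → 200 → 160 → 125 → 100 → 80.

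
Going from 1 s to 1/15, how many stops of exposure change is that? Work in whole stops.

1 → 1/2 → 1/4 → 1/8 → 1/15 — count the steps: 4 stops.

4 stops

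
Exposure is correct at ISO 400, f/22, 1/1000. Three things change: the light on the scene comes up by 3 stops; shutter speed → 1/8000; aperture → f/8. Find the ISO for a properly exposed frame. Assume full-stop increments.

ISO 50

Scene light: 3 stops brighter.
Shutter speed: 1/1000 → 1/2000 → 1/4000 → 1/8000 — 3 stops faster (darker).
Aperture: f/22 → f/16 → f/11 → f/8 — 3 stops opened up (brighter).
Net so far: 3 stops brighter. ISO: 400 → 200 → 100 → 50.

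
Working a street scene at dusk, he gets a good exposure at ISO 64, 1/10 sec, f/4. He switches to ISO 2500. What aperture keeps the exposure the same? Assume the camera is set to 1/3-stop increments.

ISO: 64 → 80 → 100 → 125 → 160 → 200 → 250 → 320 → 400 → 500 → 640 → 800 → 1000 → 1250 → 1600 → 2000 → 2500 — 5 1/3 stops higher (brighter).
Need 5 1/3 stops darker from the aperture: f/4 → f/4.5 → f/5 → f/5.6 → f/6.3 → f/7.1 → f/8 → f/9 → f/10 → f/11 → f/13 → f/14 → f/16 → f/18 → f/20 → f/22 → f/25.

f/25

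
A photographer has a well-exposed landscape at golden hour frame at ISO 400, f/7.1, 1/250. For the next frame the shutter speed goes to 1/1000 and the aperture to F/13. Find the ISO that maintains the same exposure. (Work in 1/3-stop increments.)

ISO 5000

Shutter speed: 1/250 → 1/320 → 1/400 → 1/500 → 1/640 → 1/800 → 1/1000 — 2 stops faster (darker).
Aperture: f/7.1 → f/8 → f/9 → f/10 → f/11 → f/13 — 1 2/3 stops stopped down (darker).
Net change so far: 3 2/3 stops darker. Offset with the ISO: 400 → 500 → 640 → 800 → 1000 → 1250 → 1600 → 2000 → 2500 → 3200 → 4000 → 5000.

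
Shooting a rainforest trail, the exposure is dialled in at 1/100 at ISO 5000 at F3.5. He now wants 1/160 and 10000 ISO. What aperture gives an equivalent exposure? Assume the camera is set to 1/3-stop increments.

f/4

Shutter speed: 1/100 → 1/125 → 1/160 — 2/3 stop faster (darker).
ISO: 5000 → 6400 → 8000 → 10000 — 1 stop raised (brighter).
Net change so far: 1/3 stop brighter. Offset with the aperture: f/3.5 → f/4.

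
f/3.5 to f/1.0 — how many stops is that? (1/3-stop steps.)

3 2/3 stops

f/3.5 → f/3.2 → f/2.8 → f/2.5 → f/2.2 → f/2 → f/1.8 → f/1.6 → f/1.4 → f/1.2 → f/1.1 → f/1.0 — count the steps: 11 third-stops = 3 2/3 stops.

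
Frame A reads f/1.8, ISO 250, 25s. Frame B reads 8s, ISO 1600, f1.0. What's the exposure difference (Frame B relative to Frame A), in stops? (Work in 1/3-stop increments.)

Aperture: f/1.8 → f/1.6 → f/1.4 → f/1.2 → f/1.1 → f/1.0 — 1 2/3 stops larger aperture (brighter).
Shutter speed: 25 → 20 → 15 → 13 → 10 → 8 — 1 2/3 stops shorter (darker).
ISO: 250 → 320 → 400 → 500 → 640 → 800 → 1000 → 1250 → 1600 — 2 2/3 stops higher (brighter).
Net: +1 2/3 −1 2/3 +2 2/3 = +2 2/3 stops.

2 2/3 stops brighter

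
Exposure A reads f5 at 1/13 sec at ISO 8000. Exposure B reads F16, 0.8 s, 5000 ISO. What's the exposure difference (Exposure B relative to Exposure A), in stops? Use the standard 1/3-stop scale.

2/3 stop darker

Aperture: f/5 → f/5.6 → f/6.3 → f/7.1 → f/8 → f/9 → f/10 → f/11 → f/13 → f/14 → f/16 — 3 1/3 stops narrower (darker).
Shutter speed: 1/13 → 1/10 → 1/8 → 1/6 → 1/5 → 1/4 → 0.3 → 0.4 → 0.5 → 0.6 → 0.8 — 3 1/3 stops slower (brighter).
ISO: 8000 → 6400 → 5000 — 2/3 stop lower (darker).
Net: −3 1/3 +3 1/3 −2/3 = −2/3 stops.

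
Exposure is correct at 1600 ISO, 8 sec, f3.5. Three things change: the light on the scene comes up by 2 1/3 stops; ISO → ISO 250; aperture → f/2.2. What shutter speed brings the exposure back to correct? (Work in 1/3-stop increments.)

Scene light: 2 1/3 stops brighter.
ISO: 1600 → 1250 → 1000 → 800 → 640 → 500 → 400 → 320 → 250 — 2 2/3 stops dropped (darker).
Aperture: f/3.5 → f/3.2 → f/2.8 → f/2.5 → f/2.2 — 1 1/3 stops larger aperture (brighter).
Net so far: 1 stop brighter. Shutter speed: 8 → 6 → 5 → 4.

4 s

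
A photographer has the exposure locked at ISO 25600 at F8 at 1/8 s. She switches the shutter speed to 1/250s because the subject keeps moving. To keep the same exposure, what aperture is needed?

f/1.4

Shutter speed: 1/8 → 1/15 → 1/30 → 1/60 → 1/125 → 1/250 — 5 stops faster (darker).
Need 5 stops brighter from the aperture: f/8 → f/5.6 → f/4 → f/2.8 → f/2 → f/1.4.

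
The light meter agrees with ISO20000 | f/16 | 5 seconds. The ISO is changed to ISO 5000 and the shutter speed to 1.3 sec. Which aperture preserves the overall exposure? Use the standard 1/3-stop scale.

ISO: 20000 → 16000 → 12800 → 10000 → 8000 → 6400 → 5000 — 2 stops dropped (darker).
Shutter speed: 5 → 4 → 3.2 → 2.5 → 2 → 1.6 → 1.3 — 2 stops faster (darker).
Net change so far: 4 stops darker. Offset with the aperture: f/16 → f/14 → f/13 → f/11 → f/10 → f/9 → f/8 → f/7.1 → f/6.3 → f/5.6 → f/5 → f/4.5 → f/4.

f/4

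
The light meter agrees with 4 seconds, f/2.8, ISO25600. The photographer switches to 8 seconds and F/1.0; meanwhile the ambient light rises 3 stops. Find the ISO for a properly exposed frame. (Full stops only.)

ISO 200

Scene light: 3 stops brighter.
Shutter speed: 4 → 8 — 1 stop longer (brighter).
Aperture: f/2.8 → f/2 → f/1.4 → f/1.0 — 3 stops larger aperture (brighter).
Net so far: 7 stops brighter. ISO: 25600 → 12800 → 6400 → 3200 → 1600 → 800 → 400 → 200.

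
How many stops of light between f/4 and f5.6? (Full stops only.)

f/4 → f/5.6 — count the steps: 1 stop.

1 stop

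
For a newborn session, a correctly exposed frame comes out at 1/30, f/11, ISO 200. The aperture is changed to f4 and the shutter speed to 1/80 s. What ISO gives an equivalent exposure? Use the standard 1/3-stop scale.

Aperture: f/11 → f/10 → f/9 → f/8 → f/7.1 → f/6.3 → f/5.6 → f/5 → f/4.5 → f/4 — 3 stops wider (brighter).
Shutter speed: 1/30 → 1/40 → 1/50 → 1/60 → 1/80 — 1 1/3 stops faster (darker).
Net change so far: 1 2/3 stops brighter. Offset with the ISO: 200 → 160 → 125 → 100 → 80 → 64.

ISO 64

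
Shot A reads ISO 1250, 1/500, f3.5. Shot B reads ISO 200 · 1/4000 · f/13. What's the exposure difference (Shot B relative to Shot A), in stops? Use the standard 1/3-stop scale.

Aperture: f/3.5 → f/4 → f/4.5 → f/5 → f/5.6 → f/6.3 → f/7.1 → f/8 → f/9 → f/10 → f/11 → f/13 — 3 2/3 stops smaller aperture (darker).
Shutter speed: 1/500 → 1/640 → 1/800 → 1/1000 → 1/1250 → 1/1600 → 1/2000 → 1/2500 → 1/3200 → 1/4000 — 3 stops faster (darker).
ISO: 1250 → 1000 → 800 → 640 → 500 → 400 → 320 → 250 → 200 — 2 2/3 stops dropped (darker).
Net: −3 2/3 −3 −2 2/3 = −9 1/3 stops.

9 1/3 stops darker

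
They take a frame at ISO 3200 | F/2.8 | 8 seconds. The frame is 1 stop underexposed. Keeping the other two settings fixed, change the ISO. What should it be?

Underexposed by 1 stop → need 1 stop brighter.
ISO: 3200 → 6400.

ISO 6400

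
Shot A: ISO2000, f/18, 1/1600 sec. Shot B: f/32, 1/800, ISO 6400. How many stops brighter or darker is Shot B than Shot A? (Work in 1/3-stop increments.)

Aperture: f/18 → f/20 → f/22 → f/25 → f/29 → f/32 — 1 2/3 stops stopped down (darker).
Shutter speed: 1/1600 → 1/1250 → 1/1000 → 1/800 — 1 stop longer (brighter).
ISO: 2000 → 2500 → 3200 → 4000 → 5000 → 6400 — 1 2/3 stops raised (brighter).
Net: −1 2/3 +1 +1 2/3 = +1 stop.

1 stop brighter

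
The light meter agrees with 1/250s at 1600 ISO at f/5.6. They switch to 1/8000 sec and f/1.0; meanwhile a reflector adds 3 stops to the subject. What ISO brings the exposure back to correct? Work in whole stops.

Scene light: 3 stops brighter.
Shutter speed: 1/250 → 1/500 → 1/1000 → 1/2000 → 1/4000 → 1/8000 — 5 stops faster (darker).
Aperture: f/5.6 → f/4 → f/2.8 → f/2 → f/1.4 → f/1.0 — 5 stops wider (brighter).
Net so far: 3 stops brighter. ISO: 1600 → 800 → 400 → 200.

ISO 200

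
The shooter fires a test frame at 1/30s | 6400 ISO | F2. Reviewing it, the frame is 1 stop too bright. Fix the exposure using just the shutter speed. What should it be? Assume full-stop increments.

1/60s

Overexposed by 1 stop → need 1 stop darker.
Shutter speed: 1/30 → 1/60.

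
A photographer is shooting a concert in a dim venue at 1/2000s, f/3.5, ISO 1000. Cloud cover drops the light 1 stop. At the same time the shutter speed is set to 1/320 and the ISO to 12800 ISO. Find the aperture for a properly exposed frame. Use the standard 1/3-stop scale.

Scene light: 1 stop darker.
Shutter speed: 1/2000 → 1/1600 → 1/1250 → 1/1000 → 1/800 → 1/640 → 1/500 → 1/400 → 1/320 — 2 2/3 stops longer (brighter).
ISO: 1000 → 1250 → 1600 → 2000 → 2500 → 3200 → 4000 → 5000 → 6400 → 8000 → 10000 → 12800 — 3 2/3 stops raised (brighter).
Net so far: 5 1/3 stops brighter. Aperture: f/3.5 → f/4 → f/4.5 → f/5 → f/5.6 → f/6.3 → f/7.1 → f/8 → f/9 → f/10 → f/11 → f/13 → f/14 → f/16 → f/18 → f/20 → f/22.

f/22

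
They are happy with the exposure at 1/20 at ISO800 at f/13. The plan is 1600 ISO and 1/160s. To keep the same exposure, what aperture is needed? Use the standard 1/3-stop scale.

f/6.3

ISO: 800 → 1000 → 1250 → 1600 — 1 stop higher (brighter).
Shutter speed: 1/20 → 1/25 → 1/30 → 1/40 → 1/50 → 1/60 → 1/80 → 1/100 → 1/125 → 1/160 — 3 stops faster (darker).
Net change so far: 2 stops darker. Offset with the aperture: f/13 → f/11 → f/10 → f/9 → f/8 → f/7.1 → f/6.3.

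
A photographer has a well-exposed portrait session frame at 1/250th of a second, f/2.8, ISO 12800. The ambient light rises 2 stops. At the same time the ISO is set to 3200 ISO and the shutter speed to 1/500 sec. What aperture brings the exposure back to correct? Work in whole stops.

Scene light: 2 stops brighter.
ISO: 12800 → 6400 → 3200 — 2 stops lower (darker).
Shutter speed: 1/250 → 1/500 — 1 stop faster (darker).
Net so far: 1 stop darker. Aperture: f/2.8 → f/2.

f/2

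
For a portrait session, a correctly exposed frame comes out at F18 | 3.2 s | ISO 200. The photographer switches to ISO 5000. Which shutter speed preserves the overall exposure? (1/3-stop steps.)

1/8s

ISO: 200 → 250 → 320 → 400 → 500 → 640 → 800 → 1000 → 1250 → 1600 → 2000 → 2500 → 3200 → 4000 → 5000 — 4 2/3 stops higher (brighter).
Need 4 2/3 stops darker from the shutter speed: 3.2 → 2.5 → 2 → 1.6 → 1.3 → 1 → 0.8 → 0.6 → 0.5 → 0.4 → 0.3 → 1/4 → 1/5 → 1/6 → 1/8.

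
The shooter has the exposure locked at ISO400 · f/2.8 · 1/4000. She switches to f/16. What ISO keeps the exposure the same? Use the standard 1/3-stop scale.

Aperture: f/2.8 → f/3.2 → f/3.5 → f/4 → f/4.5 → f/5 → f/5.6 → f/6.3 → f/7.1 → f/8 → f/9 → f/10 → f/11 → f/13 → f/14 → f/16 — 5 stops smaller aperture (darker).
Need 5 stops brighter from the ISO: 400 → 500 → 640 → 800 → 1000 → 1250 → 1600 → 2000 → 2500 → 3200 → 4000 → 5000 → 6400 → 8000 → 10000 → 12800.

ISO 12800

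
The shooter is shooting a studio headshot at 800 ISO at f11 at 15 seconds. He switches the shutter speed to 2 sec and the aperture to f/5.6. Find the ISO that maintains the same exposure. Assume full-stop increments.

Shutter speed: 15 → 8 → 4 → 2 — 3 stops faster (darker).
Aperture: f/11 → f/8 → f/5.6 — 2 stops opened up (brighter).
Net change so far: 1 stop darker. Offset with the ISO: 800 → 1600.

ISO 1600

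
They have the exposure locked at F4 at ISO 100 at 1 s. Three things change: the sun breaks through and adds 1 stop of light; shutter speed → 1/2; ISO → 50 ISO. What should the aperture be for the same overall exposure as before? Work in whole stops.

Scene light: 1 stop brighter.
Shutter speed: 1 → 1/2 — 1 stop faster (darker).
ISO: 100 → 50 — 1 stop dropped (darker).
Net so far: 1 stop darker. Aperture: f/4 → f/2.8.

f/2.8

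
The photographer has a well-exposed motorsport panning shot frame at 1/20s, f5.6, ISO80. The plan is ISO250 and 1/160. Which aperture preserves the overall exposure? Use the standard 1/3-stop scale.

ISO: 80 → 100 → 125 → 160 → 200 → 250 — 1 2/3 stops higher (brighter).
Shutter speed: 1/20 → 1/25 → 1/30 → 1/40 → 1/50 → 1/60 → 1/80 → 1/100 → 1/125 → 1/160 — 3 stops faster (darker).
Net change so far: 1 1/3 stops darker. Offset with the aperture: f/5.6 → f/5 → f/4.5 → f/4 → f/3.5.

f/3.5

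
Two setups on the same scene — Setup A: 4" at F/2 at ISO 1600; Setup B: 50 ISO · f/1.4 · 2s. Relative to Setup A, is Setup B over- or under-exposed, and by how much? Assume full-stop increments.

Aperture: f/2 → f/1.4 — 1 stop wider (brighter).
Shutter speed: 4 → 2 — 1 stop faster (darker).
ISO: 1600 → 800 → 400 → 200 → 100 → 50 — 5 stops dropped (darker).
Net: +1 −1 −5 = −5 stops.

5 stops darker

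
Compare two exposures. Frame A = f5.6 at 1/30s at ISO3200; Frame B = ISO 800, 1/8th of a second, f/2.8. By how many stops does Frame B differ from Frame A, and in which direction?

Aperture: f/5.6 → f/4 → f/2.8 — 2 stops opened up (brighter).
Shutter speed: 1/30 → 1/15 → 1/8 — 2 stops longer (brighter).
ISO: 3200 → 1600 → 800 — 2 stops dropped (darker).
Net: +2 +2 −2 = +2 stops.

2 stops brighter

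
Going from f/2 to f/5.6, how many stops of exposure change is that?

3 stops

f/2 → f/2.8 → f/4 → f/5.6 — count the steps: 3 stops.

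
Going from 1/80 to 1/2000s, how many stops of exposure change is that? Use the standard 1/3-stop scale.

1/80 → 1/100 → 1/125 → 1/160 → 1/200 → 1/250 → 1/320 → 1/400 → 1/500 → 1/640 → 1/800 → 1/1000 → 1/1250 → 1/1600 → 1/2000 — count the steps: 14 third-stops = 4 2/3 stops.

4 2/3 stops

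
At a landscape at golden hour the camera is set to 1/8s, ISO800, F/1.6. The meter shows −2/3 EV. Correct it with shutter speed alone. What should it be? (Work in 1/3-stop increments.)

Underexposed by 2/3 stop → need 2/3 stop brighter.
Shutter speed: 1/8 → 1/6 → 1/5.

1/5s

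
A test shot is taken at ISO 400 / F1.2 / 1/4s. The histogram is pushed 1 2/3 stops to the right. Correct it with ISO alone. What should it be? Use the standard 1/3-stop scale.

Overexposed by 1 2/3 stops → need 1 2/3 stops darker.
ISO: 400 → 320 → 250 → 200 → 160 → 125.

ISO 125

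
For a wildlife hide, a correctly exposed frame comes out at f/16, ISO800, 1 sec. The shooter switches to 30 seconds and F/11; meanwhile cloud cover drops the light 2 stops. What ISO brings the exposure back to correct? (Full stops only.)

Scene light: 2 stops darker.
Shutter speed: 1 → 2 → 4 → 8 → 15 → 30 — 5 stops longer (brighter).
Aperture: f/16 → f/11 — 1 stop opened up (brighter).
Net so far: 4 stops brighter. ISO: 800 → 400 → 200 → 100 → 50.

ISO 50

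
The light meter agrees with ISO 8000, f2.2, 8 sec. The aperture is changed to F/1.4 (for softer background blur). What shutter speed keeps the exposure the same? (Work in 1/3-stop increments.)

Aperture: f/2.2 → f/2 → f/1.8 → f/1.6 → f/1.4 — 1 1/3 stops wider (brighter).
Need 1 1/3 stops darker from the shutter speed: 8 → 6 → 5 → 4 → 3.2.

3.2 s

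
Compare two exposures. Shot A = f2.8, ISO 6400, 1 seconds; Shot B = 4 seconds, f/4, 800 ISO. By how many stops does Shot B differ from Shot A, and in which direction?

Aperture: f/2.8 → f/4 — 1 stop smaller aperture (darker).
Shutter speed: 1 → 2 → 4 — 2 stops slower (brighter).
ISO: 6400 → 3200 → 1600 → 800 — 3 stops lower (darker).
Net: −1 +2 −3 = −2 stops.

2 stops darker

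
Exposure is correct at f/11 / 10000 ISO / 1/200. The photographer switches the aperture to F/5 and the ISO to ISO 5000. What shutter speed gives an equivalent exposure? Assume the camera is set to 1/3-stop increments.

1/500s

Aperture: f/11 → f/10 → f/9 → f/8 → f/7.1 → f/6.3 → f/5.6 → f/5 — 2 1/3 stops opened up (brighter).
ISO: 10000 → 8000 → 6400 → 5000 — 1 stop lower (darker).
Net change so far: 1 1/3 stops brighter. Offset with the shutter speed: 1/200 → 1/250 → 1/320 → 1/400 → 1/500.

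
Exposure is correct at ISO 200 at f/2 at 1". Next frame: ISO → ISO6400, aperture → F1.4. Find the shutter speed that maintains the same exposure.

1/60s

ISO: 200 → 400 → 800 → 1600 → 3200 → 6400 — 5 stops higher (brighter).
Aperture: f/2 → f/1.4 — 1 stop opened up (brighter).
Net change so far: 6 stops brighter. Offset with the shutter speed: 1 → 1/2 → 1/4 → 1/8 → 1/15 → 1/30 → 1/60.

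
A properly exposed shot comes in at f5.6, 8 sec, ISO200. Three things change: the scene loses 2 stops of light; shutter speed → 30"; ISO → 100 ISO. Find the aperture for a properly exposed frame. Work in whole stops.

Scene light: 2 stops darker.
Shutter speed: 8 → 15 → 30 — 2 stops slower (brighter).
ISO: 200 → 100 — 1 stop dropped (darker).
Net so far: 1 stop darker. Aperture: f/5.6 → f/4.

f/4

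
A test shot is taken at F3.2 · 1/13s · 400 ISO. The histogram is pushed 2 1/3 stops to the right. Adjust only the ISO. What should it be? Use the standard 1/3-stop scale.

ISO 80

Overexposed by 2 1/3 stops → need 2 1/3 stops darker.
ISO: 400 → 320 → 250 → 200 → 160 → 125 → 100 → 80.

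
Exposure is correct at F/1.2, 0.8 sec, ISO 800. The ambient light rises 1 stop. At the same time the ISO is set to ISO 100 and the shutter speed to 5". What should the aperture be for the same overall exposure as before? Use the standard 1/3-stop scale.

f/1.6

Scene light: 1 stop brighter.
ISO: 800 → 640 → 500 → 400 → 320 → 250 → 200 → 160 → 125 → 100 — 3 stops dropped (darker).
Shutter speed: 0.8 → 1 → 1.3 → 1.6 → 2 → 2.5 → 3.2 → 4 → 5 — 2 2/3 stops longer (brighter).
Net so far: 2/3 stop brighter. Aperture: f/1.2 → f/1.4 → f/1.6.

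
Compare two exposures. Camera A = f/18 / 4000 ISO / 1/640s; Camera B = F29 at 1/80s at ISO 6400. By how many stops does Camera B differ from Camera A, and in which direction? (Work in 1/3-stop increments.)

2 1/3 stops brighter

Aperture: f/18 → f/20 → f/22 → f/25 → f/29 — 1 1/3 stops narrower (darker).
Shutter speed: 1/640 → 1/500 → 1/400 → 1/320 → 1/250 → 1/200 → 1/160 → 1/125 → 1/100 → 1/80 — 3 stops longer (brighter).
ISO: 4000 → 5000 → 6400 — 2/3 stop higher (brighter).
Net: −1 1/3 +3 +2/3 = +2 1/3 stops.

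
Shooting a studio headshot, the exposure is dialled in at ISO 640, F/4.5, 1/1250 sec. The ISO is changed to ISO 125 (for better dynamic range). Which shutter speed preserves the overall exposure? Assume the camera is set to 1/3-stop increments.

1/250s

ISO: 640 → 500 → 400 → 320 → 250 → 200 → 160 → 125 — 2 1/3 stops lower (darker).
Need 2 1/3 stops brighter from the shutter speed: 1/1250 → 1/1000 → 1/800 → 1/640 → 1/500 → 1/400 → 1/320 → 1/250.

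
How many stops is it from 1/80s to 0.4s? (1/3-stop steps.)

5 stops

1/80 → 1/60 → 1/50 → 1/40 → 1/30 → 1/25 → 1/20 → 1/15 → 1/13 → 1/10 → 1/8 → 1/6 → 1/5 → 1/4 → 0.3 → 0.4 — count the steps: 15 third-stops = 5 stops.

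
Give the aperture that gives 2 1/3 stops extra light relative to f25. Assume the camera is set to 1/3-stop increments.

f/11

Aperture: f/25 → f/22 → f/20 → f/18 → f/16 → f/14 → f/13 → f/11 — 2 1/3 stops wider (brighter).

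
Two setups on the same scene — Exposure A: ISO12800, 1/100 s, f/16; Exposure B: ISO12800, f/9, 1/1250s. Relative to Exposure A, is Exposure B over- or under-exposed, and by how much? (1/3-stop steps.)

Aperture: f/16 → f/14 → f/13 → f/11 → f/10 → f/9 — 1 2/3 stops wider (brighter).
Shutter speed: 1/100 → 1/125 → 1/160 → 1/200 → 1/250 → 1/320 → 1/400 → 1/500 → 1/640 → 1/800 → 1/1000 → 1/1250 — 3 2/3 stops shorter (darker).
ISO: unchanged.
Net: +1 2/3 −3 2/3 = −2 stops.

2 stops darker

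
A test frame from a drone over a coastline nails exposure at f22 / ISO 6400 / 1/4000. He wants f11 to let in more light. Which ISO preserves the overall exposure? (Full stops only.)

ISO 1600

Aperture: f/22 → f/16 → f/11 — 2 stops opened up (brighter).
Need 2 stops darker from the ISO: 6400 → 3200 → 1600.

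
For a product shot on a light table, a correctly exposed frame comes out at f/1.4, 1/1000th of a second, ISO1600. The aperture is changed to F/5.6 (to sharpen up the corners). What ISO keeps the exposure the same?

Aperture: f/1.4 → f/2 → f/2.8 → f/4 → f/5.6 — 4 stops stopped down (darker).
Need 4 stops brighter from the ISO: 1600 → 3200 → 6400 → 12800 → 25600.

ISO 25600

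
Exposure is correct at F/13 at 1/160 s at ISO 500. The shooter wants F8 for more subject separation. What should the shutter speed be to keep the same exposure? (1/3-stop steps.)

1/400s

Aperture: f/13 → f/11 → f/10 → f/9 → f/8 — 1 1/3 stops opened up (brighter).
Need 1 1/3 stops darker from the shutter speed: 1/160 → 1/200 → 1/250 → 1/320 → 1/400.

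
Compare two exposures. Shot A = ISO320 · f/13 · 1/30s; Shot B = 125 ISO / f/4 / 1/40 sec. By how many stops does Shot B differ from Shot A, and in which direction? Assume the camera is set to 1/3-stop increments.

1 2/3 stops brighter

Aperture: f/13 → f/11 → f/10 → f/9 → f/8 → f/7.1 → f/6.3 → f/5.6 → f/5 → f/4.5 → f/4 — 3 1/3 stops wider (brighter).
Shutter speed: 1/30 → 1/40 — 1/3 stop shorter (darker).
ISO: 320 → 250 → 200 → 160 → 125 — 1 1/3 stops dropped (darker).
Net: +3 1/3 −1/3 −1 1/3 = +1 2/3 stops.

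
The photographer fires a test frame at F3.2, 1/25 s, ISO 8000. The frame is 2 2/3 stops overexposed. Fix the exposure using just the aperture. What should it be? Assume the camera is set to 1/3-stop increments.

f/8

Overexposed by 2 2/3 stops → need 2 2/3 stops darker.
Aperture: f/3.2 → f/3.5 → f/4 → f/4.5 → f/5 → f/5.6 → f/6.3 → f/7.1 → f/8.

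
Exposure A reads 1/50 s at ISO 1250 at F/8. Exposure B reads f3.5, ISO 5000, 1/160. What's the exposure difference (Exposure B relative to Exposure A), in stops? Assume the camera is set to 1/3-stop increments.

Aperture: f/8 → f/7.1 → f/6.3 → f/5.6 → f/5 → f/4.5 → f/4 → f/3.5 — 2 1/3 stops larger aperture (brighter).
Shutter speed: 1/50 → 1/60 → 1/80 → 1/100 → 1/125 → 1/160 — 1 2/3 stops shorter (darker).
ISO: 1250 → 1600 → 2000 → 2500 → 3200 → 4000 → 5000 — 2 stops raised (brighter).
Net: +2 1/3 −1 2/3 +2 = +2 2/3 stops.

2 2/3 stops brighter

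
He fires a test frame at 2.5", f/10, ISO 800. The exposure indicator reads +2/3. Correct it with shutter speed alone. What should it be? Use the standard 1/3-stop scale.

Overexposed by 2/3 stop → need 2/3 stop darker.
Shutter speed: 2.5 → 2 → 1.6.

1.6 s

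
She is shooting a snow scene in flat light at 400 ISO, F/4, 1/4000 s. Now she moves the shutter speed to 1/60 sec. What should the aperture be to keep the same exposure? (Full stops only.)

Shutter speed: 1/4000 → 1/2000 → 1/1000 → 1/500 → 1/250 → 1/125 → 1/60 — 6 stops longer (brighter).
Need 6 stops darker from the aperture: f/4 → f/5.6 → f/8 → f/11 → f/16 → f/22 → f/32.

f/32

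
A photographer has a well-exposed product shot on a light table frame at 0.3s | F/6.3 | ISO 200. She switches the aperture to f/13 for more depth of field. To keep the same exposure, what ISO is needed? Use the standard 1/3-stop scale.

ISO 800

Aperture: f/6.3 → f/7.1 → f/8 → f/9 → f/10 → f/11 → f/13 — 2 stops narrower (darker).
Need 2 stops brighter from the ISO: 200 → 250 → 320 → 400 → 500 → 640 → 800.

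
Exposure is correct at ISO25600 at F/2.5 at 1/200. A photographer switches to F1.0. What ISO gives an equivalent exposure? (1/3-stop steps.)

Aperture: f/2.5 → f/2.2 → f/2 → f/1.8 → f/1.6 → f/1.4 → f/1.2 → f/1.1 → f/1.0 — 2 2/3 stops wider (brighter).
Need 2 2/3 stops darker from the ISO: 25600 → 20000 → 16000 → 12800 → 10000 → 8000 → 6400 → 5000 → 4000.

ISO 4000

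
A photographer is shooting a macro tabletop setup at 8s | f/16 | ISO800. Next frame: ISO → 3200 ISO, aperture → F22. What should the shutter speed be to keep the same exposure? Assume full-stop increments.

4 s

ISO: 800 → 1600 → 3200 — 2 stops raised (brighter).
Aperture: f/16 → f/22 — 1 stop stopped down (darker).
Net change so far: 1 stop brighter. Offset with the shutter speed: 8 → 4.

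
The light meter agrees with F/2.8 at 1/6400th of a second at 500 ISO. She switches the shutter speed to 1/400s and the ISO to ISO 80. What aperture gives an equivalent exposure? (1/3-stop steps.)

Shutter speed: 1/6400 → 1/5000 → 1/4000 → 1/3200 → 1/2500 → 1/2000 → 1/1600 → 1/1250 → 1/1000 → 1/800 → 1/640 → 1/500 → 1/400 — 4 stops slower (brighter).
ISO: 500 → 400 → 320 → 250 → 200 → 160 → 125 → 100 → 80 — 2 2/3 stops lower (darker).
Net change so far: 1 1/3 stops brighter. Offset with the aperture: f/2.8 → f/3.2 → f/3.5 → f/4 → f/4.5.

f/4.5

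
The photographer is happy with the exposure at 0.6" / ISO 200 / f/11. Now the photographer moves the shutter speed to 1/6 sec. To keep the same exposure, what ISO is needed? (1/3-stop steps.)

ISO 800

Shutter speed: 0.6 → 0.5 → 0.4 → 0.3 → 1/4 → 1/5 → 1/6 — 2 stops faster (darker).
Need 2 stops brighter from the ISO: 200 → 250 → 320 → 400 → 500 → 640 → 800.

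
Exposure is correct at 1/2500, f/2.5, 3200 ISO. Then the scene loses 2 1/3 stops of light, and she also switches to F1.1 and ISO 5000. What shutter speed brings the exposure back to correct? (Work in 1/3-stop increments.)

1/4000s

Scene light: 2 1/3 stops darker.
Aperture: f/2.5 → f/2.2 → f/2 → f/1.8 → f/1.6 → f/1.4 → f/1.2 → f/1.1 — 2 1/3 stops opened up (brighter).
ISO: 3200 → 4000 → 5000 — 2/3 stop higher (brighter).
Net so far: 2/3 stop brighter. Shutter speed: 1/2500 → 1/3200 → 1/4000.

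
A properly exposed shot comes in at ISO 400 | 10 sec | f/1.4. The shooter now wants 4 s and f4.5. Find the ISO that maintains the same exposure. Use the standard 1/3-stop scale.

Shutter speed: 10 → 8 → 6 → 5 → 4 — 1 1/3 stops faster (darker).
Aperture: f/1.4 → f/1.6 → f/1.8 → f/2 → f/2.2 → f/2.5 → f/2.8 → f/3.2 → f/3.5 → f/4 → f/4.5 — 3 1/3 stops stopped down (darker).
Net change so far: 4 2/3 stops darker. Offset with the ISO: 400 → 500 → 640 → 800 → 1000 → 1250 → 1600 → 2000 → 2500 → 3200 → 4000 → 5000 → 6400 → 8000 → 10000.

ISO 10000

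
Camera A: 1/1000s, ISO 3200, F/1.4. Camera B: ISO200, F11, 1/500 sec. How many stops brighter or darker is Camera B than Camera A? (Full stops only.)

Aperture: f/1.4 → f/2 → f/2.8 → f/4 → f/5.6 → f/8 → f/11 — 6 stops smaller aperture (darker).
Shutter speed: 1/1000 → 1/500 — 1 stop longer (brighter).
ISO: 3200 → 1600 → 800 → 400 → 200 — 4 stops lower (darker).
Net: −6 +1 −4 = −9 stops.

9 stops darker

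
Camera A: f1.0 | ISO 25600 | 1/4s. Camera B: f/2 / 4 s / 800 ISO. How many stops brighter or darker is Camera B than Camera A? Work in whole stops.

Aperture: f/1.0 → f/1.4 → f/2 — 2 stops narrower (darker).
Shutter speed: 1/4 → 1/2 → 1 → 2 → 4 — 4 stops slower (brighter).
ISO: 25600 → 12800 → 6400 → 3200 → 1600 → 800 — 5 stops lower (darker).
Net: −2 +4 −5 = −3 stops.

3 stops darker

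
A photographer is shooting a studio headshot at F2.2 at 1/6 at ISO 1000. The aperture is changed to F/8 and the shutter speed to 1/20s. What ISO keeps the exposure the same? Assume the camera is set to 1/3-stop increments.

Aperture: f/2.2 → f/2.5 → f/2.8 → f/3.2 → f/3.5 → f/4 → f/4.5 → f/5 → f/5.6 → f/6.3 → f/7.1 → f/8 — 3 2/3 stops stopped down (darker).
Shutter speed: 1/6 → 1/8 → 1/10 → 1/13 → 1/15 → 1/20 — 1 2/3 stops shorter (darker).
Net change so far: 5 1/3 stops darker. Offset with the ISO: 1000 → 1250 → 1600 → 2000 → 2500 → 3200 → 4000 → 5000 → 6400 → 8000 → 10000 → 12800 → 16000 → 20000 → 25600 → 32000 → 40000.

ISO 40000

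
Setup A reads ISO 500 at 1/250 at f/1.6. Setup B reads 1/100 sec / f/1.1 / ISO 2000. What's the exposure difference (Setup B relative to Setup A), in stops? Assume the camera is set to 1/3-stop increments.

Aperture: f/1.6 → f/1.4 → f/1.2 → f/1.1 — 1 stop larger aperture (brighter).
Shutter speed: 1/250 → 1/200 → 1/160 → 1/125 → 1/100 — 1 1/3 stops slower (brighter).
ISO: 500 → 640 → 800 → 1000 → 1250 → 1600 → 2000 — 2 stops higher (brighter).
Net: +1 +1 1/3 +2 = +4 1/3 stops.

4 1/3 stops brighter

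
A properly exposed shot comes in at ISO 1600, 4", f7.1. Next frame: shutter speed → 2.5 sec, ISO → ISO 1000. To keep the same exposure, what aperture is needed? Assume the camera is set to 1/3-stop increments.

f/4.5

Shutter speed: 4 → 3.2 → 2.5 — 2/3 stop shorter (darker).
ISO: 1600 → 1250 → 1000 — 2/3 stop lower (darker).
Net change so far: 1 1/3 stops darker. Offset with the aperture: f/7.1 → f/6.3 → f/5.6 → f/5 → f/4.5.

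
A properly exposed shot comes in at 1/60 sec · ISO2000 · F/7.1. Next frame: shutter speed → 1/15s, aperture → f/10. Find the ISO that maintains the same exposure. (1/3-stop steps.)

Shutter speed: 1/60 → 1/50 → 1/40 → 1/30 → 1/25 → 1/20 → 1/15 — 2 stops longer (brighter).
Aperture: f/7.1 → f/8 → f/9 → f/10 — 1 stop stopped down (darker).
Net change so far: 1 stop brighter. Offset with the ISO: 2000 → 1600 → 1250 → 1000.

ISO 1000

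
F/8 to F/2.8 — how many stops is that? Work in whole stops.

3 stops

f/8 → f/5.6 → f/4 → f/2.8 — count the steps: 3 stops.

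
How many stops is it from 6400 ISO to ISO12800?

6400 → 12800 — count the steps: 1 stop.

1 stop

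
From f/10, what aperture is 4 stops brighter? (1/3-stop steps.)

f/2.5

Aperture: f/10 → f/9 → f/8 → f/7.1 → f/6.3 → f/5.6 → f/5 → f/4.5 → f/4 → f/3.5 → f/3.2 → f/2.8 → f/2.5 — 4 stops wider (brighter).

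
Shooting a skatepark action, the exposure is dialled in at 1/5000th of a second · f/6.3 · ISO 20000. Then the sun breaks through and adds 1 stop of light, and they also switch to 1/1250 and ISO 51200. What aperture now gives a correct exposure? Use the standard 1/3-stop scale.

Scene light: 1 stop brighter.
Shutter speed: 1/5000 → 1/4000 → 1/3200 → 1/2500 → 1/2000 → 1/1600 → 1/1250 — 2 stops slower (brighter).
ISO: 20000 → 25600 → 32000 → 40000 → 51200 — 1 1/3 stops higher (brighter).
Net so far: 4 1/3 stops brighter. Aperture: f/6.3 → f/7.1 → f/8 → f/9 → f/10 → f/11 → f/13 → f/14 → f/16 → f/18 → f/20 → f/22 → f/25 → f/29.

f/29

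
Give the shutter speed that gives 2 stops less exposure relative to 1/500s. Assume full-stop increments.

1/2000s

Shutter speed: 1/500 → 1/1000 → 1/2000 — 2 stops faster (darker).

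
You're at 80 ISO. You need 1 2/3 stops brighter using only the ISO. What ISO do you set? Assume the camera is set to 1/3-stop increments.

ISO 250

ISO: 80 → 100 → 125 → 160 → 200 → 250 — 1 2/3 stops higher (brighter).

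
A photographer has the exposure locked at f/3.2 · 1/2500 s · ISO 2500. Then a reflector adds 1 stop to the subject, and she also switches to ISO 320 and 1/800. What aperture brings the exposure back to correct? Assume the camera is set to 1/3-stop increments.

f/2.8

Scene light: 1 stop brighter.
ISO: 2500 → 2000 → 1600 → 1250 → 1000 → 800 → 640 → 500 → 400 → 320 — 3 stops dropped (darker).
Shutter speed: 1/2500 → 1/2000 → 1/1600 → 1/1250 → 1/1000 → 1/800 — 1 2/3 stops slower (brighter).
Net so far: 1/3 stop darker. Aperture: f/3.2 → f/2.8.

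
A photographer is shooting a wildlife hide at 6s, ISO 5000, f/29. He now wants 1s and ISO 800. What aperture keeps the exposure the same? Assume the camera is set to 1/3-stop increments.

f/4.5

Shutter speed: 6 → 5 → 4 → 3.2 → 2.5 → 2 → 1.6 → 1.3 → 1 — 2 2/3 stops faster (darker).
ISO: 5000 → 4000 → 3200 → 2500 → 2000 → 1600 → 1250 → 1000 → 800 — 2 2/3 stops dropped (darker).
Net change so far: 5 1/3 stops darker. Offset with the aperture: f/29 → f/25 → f/22 → f/20 → f/18 → f/16 → f/14 → f/13 → f/11 → f/10 → f/9 → f/8 → f/7.1 → f/6.3 → f/5.6 → f/5 → f/4.5.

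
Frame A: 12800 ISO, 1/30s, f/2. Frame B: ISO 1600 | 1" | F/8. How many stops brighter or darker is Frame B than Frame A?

2 stops darker

Aperture: f/2 → f/2.8 → f/4 → f/5.6 → f/8 — 4 stops narrower (darker).
Shutter speed: 1/30 → 1/15 → 1/8 → 1/4 → 1/2 → 1 — 5 stops slower (brighter).
ISO: 12800 → 6400 → 3200 → 1600 — 3 stops lower (darker).
Net: −4 +5 −3 = −2 stops.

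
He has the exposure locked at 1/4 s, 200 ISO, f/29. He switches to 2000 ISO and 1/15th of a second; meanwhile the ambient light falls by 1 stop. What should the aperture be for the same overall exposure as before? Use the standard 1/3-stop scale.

Scene light: 1 stop darker.
ISO: 200 → 250 → 320 → 400 → 500 → 640 → 800 → 1000 → 1250 → 1600 → 2000 — 3 1/3 stops raised (brighter).
Shutter speed: 1/4 → 1/5 → 1/6 → 1/8 → 1/10 → 1/13 → 1/15 — 2 stops shorter (darker).
Net so far: 1/3 stop brighter. Aperture: f/29 → f/32.

f/32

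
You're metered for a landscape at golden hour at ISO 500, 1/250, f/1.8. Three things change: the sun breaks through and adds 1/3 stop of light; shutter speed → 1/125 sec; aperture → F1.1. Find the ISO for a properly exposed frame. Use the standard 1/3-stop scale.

ISO 80

Scene light: 1/3 stop brighter.
Shutter speed: 1/250 → 1/200 → 1/160 → 1/125 — 1 stop longer (brighter).
Aperture: f/1.8 → f/1.6 → f/1.4 → f/1.2 → f/1.1 — 1 1/3 stops larger aperture (brighter).
Net so far: 2 2/3 stops brighter. ISO: 500 → 400 → 320 → 250 → 200 → 160 → 125 → 100 → 80.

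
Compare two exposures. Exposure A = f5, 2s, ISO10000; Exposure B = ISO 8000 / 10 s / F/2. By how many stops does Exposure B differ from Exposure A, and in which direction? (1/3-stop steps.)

Aperture: f/5 → f/4.5 → f/4 → f/3.5 → f/3.2 → f/2.8 → f/2.5 → f/2.2 → f/2 — 2 2/3 stops wider (brighter).
Shutter speed: 2 → 2.5 → 3.2 → 4 → 5 → 6 → 8 → 10 — 2 1/3 stops slower (brighter).
ISO: 10000 → 8000 — 1/3 stop dropped (darker).
Net: +2 2/3 +2 1/3 −1/3 = +4 2/3 stops.

4 2/3 stops brighter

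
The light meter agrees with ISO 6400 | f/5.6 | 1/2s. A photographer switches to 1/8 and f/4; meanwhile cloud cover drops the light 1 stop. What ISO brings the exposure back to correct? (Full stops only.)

ISO 25600

Scene light: 1 stop darker.
Shutter speed: 1/2 → 1/4 → 1/8 — 2 stops faster (darker).
Aperture: f/5.6 → f/4 — 1 stop opened up (brighter).
Net so far: 2 stops darker. ISO: 6400 → 12800 → 25600.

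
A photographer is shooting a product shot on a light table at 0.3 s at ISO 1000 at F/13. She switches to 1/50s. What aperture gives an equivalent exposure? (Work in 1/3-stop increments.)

Shutter speed: 0.3 → 1/4 → 1/5 → 1/6 → 1/8 → 1/10 → 1/13 → 1/15 → 1/20 → 1/25 → 1/30 → 1/40 → 1/50 — 4 stops shorter (darker).
Need 4 stops brighter from the aperture: f/13 → f/11 → f/10 → f/9 → f/8 → f/7.1 → f/6.3 → f/5.6 → f/5 → f/4.5 → f/4 → f/3.5 → f/3.2.

f/3.2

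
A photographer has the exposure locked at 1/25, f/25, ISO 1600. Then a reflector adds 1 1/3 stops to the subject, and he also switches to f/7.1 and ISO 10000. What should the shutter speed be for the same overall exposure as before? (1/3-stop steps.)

Scene light: 1 1/3 stops brighter.
Aperture: f/25 → f/22 → f/20 → f/18 → f/16 → f/14 → f/13 → f/11 → f/10 → f/9 → f/8 → f/7.1 — 3 2/3 stops wider (brighter).
ISO: 1600 → 2000 → 2500 → 3200 → 4000 → 5000 → 6400 → 8000 → 10000 — 2 2/3 stops higher (brighter).
Net so far: 7 2/3 stops brighter. Shutter speed: 1/25 → 1/30 → 1/40 → 1/50 → 1/60 → 1/80 → 1/100 → 1/125 → 1/160 → 1/200 → 1/250 → 1/320 → 1/400 → 1/500 → 1/640 → 1/800 → 1/1000 → 1/1250 → 1/1600 → 1/2000 → 1/2500 → 1/3200 → 1/4000 → 1/5000.

1/5000s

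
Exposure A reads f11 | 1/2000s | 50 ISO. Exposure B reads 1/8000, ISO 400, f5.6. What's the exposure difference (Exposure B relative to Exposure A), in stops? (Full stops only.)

3 stops brighter

Aperture: f/11 → f/8 → f/5.6 — 2 stops wider (brighter).
Shutter speed: 1/2000 → 1/4000 → 1/8000 — 2 stops shorter (darker).
ISO: 50 → 100 → 200 → 400 — 3 stops raised (brighter).
Net: +2 −2 +3 = +3 stops.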